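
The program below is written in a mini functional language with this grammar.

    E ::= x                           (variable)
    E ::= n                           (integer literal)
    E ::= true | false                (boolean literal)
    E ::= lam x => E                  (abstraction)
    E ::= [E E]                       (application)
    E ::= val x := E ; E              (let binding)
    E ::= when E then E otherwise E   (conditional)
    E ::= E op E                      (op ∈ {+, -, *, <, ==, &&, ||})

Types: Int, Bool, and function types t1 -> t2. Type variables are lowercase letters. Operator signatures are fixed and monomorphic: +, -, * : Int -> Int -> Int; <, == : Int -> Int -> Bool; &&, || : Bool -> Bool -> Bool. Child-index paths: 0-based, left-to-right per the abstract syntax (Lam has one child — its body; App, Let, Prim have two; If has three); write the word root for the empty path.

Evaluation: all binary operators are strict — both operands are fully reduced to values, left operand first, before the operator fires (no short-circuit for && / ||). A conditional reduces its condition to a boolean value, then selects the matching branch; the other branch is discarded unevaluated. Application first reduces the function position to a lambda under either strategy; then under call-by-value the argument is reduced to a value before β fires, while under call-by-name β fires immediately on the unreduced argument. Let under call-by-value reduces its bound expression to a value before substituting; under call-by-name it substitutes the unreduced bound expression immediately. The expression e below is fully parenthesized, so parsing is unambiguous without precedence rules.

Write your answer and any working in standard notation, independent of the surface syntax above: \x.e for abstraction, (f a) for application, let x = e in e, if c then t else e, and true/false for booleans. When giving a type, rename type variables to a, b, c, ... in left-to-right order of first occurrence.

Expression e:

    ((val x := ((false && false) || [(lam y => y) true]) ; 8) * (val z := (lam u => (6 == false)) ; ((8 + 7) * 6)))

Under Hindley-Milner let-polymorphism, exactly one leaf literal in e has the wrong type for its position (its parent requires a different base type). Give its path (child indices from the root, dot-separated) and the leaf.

Working:
  unify Bool ~ Bool
  unify Bool ~ Bool
  unify Bool ~ Bool
y : a
\y._ : a -> a
  unify a -> a ~ Bool -> b
  unify a ~ Bool
  unify Bool ~ b
_ _ : Bool
  unify Bool ~ Bool
let x : Bool
  unify Int ~ Int
  unify Int ~ Int
  unify Bool ~ Int
  FAIL: mismatch Bool ~ Int

Answer: 1.0.0.1 : false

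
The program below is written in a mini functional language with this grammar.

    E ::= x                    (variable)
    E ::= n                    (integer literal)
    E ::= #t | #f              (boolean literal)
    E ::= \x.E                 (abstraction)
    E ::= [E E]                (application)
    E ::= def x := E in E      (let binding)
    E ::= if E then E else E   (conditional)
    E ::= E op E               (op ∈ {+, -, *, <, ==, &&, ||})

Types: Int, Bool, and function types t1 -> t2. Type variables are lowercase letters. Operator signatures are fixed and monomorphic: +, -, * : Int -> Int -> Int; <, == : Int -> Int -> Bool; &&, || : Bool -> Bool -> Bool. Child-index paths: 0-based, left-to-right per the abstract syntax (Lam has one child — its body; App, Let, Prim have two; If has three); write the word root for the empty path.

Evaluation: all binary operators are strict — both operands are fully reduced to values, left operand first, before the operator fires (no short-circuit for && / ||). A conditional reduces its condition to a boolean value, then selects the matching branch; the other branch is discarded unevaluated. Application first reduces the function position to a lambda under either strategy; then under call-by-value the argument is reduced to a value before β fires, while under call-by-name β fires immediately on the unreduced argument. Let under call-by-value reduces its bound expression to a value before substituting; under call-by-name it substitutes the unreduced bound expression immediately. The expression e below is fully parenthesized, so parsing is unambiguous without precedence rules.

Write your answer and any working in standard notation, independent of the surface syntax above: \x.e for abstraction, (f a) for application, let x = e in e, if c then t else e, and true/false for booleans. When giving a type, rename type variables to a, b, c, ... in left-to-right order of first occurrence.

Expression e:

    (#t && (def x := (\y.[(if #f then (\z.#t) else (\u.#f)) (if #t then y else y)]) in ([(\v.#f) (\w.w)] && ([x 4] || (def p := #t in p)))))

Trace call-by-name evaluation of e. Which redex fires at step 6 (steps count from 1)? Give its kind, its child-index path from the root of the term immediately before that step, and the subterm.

Answer: let at 1.1.1 : (let p = true in p)

Trace:
step 0: (true && (let x = (\y.((if false then (\z.true) else (\u.false)) (if true then y else y))) in (((\v.false) (\w.w)) && ((x 4) || (let p = true in p)))))
step 1: [let@1] (true && (((\v.false) (\w.w)) && (((\y.((if false then (\z.true) else (\u.false)) (if true then y else y))) 4) || (let p = true in p))))
step 2: [beta@1.0] (true && (false && (((\y.((if false then (\z.true) else (\u.false)) (if true then y else y))) 4) || (let p = true in p))))
step 3: [beta@1.1.0] (true && (false && (((if false then (\z.true) else (\u.false)) (if true then 4 else 4)) || (let p = true in p))))
step 4: [if@1.1.0.0] (true && (false && (((\u.false) (if true then 4 else 4)) || (let p = true in p))))
step 5: [beta@1.1.0] (true && (false && (false || (let p = true in p))))
step 6: [let@1.1.1] (true && (false && (false || true)))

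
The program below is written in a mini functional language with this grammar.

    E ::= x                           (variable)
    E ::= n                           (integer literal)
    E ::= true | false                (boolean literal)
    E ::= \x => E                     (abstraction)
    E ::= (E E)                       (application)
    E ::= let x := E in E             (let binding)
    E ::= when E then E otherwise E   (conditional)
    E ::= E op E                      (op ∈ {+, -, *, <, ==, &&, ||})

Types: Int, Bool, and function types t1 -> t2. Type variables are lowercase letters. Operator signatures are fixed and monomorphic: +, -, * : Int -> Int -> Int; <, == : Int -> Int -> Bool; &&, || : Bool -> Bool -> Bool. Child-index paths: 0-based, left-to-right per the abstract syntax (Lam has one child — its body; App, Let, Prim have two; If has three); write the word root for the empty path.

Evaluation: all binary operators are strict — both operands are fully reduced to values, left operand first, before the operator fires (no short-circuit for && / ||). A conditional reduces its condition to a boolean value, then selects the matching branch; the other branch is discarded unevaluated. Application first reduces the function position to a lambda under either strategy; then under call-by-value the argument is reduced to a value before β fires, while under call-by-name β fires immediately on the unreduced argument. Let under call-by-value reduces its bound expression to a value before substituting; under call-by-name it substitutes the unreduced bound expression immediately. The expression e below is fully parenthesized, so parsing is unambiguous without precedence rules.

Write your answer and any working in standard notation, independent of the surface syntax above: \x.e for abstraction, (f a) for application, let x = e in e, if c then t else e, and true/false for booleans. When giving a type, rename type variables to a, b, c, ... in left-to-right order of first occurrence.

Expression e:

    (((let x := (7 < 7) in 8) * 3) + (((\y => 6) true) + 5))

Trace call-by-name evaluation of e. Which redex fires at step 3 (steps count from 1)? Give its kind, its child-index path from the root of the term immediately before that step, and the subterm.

Answer: beta at 1.0 : ((\y.6) true)

Working:
step 0: (((let x = (7 < 7) in 8) * 3) + (((\y.6) true) + 5))
step 1: [let@0.0] ((8 * 3) + (((\y.6) true) + 5))
step 2: [delta@0] (24 + (((\y.6) true) + 5))
step 3: [beta@1.0] (24 + (6 + 5))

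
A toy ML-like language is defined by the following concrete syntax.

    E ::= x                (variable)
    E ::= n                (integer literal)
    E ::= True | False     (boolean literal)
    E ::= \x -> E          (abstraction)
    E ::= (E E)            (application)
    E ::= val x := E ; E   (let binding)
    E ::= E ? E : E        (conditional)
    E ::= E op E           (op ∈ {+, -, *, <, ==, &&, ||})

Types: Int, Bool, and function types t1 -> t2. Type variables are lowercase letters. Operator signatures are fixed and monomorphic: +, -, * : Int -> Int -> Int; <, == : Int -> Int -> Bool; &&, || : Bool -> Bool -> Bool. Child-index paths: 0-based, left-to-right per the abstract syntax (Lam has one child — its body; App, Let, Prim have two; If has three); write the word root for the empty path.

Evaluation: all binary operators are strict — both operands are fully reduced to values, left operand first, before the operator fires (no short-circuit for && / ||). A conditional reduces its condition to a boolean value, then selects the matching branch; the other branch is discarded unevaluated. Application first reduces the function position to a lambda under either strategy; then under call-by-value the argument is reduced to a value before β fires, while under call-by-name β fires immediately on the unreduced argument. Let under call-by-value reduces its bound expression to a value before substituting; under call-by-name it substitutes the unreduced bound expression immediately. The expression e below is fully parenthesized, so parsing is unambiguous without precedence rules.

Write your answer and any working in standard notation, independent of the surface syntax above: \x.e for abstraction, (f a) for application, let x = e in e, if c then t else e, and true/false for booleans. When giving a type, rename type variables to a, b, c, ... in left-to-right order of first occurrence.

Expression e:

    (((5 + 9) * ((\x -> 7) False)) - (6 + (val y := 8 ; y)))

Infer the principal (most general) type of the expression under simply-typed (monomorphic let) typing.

Answer: Int

Derivation:
  unify Int ~ Int
  unify Int ~ Int
  unify Int ~ Int
\x._ : a -> Int
  unify a -> Int ~ Bool -> b
  unify a ~ Bool
  unify Int ~ b
_ _ : Int
  unify Int ~ Int
  unify Int ~ Int
  unify Int ~ Int
let y : Int
y : Int
  unify Int ~ Int
  unify Int ~ Int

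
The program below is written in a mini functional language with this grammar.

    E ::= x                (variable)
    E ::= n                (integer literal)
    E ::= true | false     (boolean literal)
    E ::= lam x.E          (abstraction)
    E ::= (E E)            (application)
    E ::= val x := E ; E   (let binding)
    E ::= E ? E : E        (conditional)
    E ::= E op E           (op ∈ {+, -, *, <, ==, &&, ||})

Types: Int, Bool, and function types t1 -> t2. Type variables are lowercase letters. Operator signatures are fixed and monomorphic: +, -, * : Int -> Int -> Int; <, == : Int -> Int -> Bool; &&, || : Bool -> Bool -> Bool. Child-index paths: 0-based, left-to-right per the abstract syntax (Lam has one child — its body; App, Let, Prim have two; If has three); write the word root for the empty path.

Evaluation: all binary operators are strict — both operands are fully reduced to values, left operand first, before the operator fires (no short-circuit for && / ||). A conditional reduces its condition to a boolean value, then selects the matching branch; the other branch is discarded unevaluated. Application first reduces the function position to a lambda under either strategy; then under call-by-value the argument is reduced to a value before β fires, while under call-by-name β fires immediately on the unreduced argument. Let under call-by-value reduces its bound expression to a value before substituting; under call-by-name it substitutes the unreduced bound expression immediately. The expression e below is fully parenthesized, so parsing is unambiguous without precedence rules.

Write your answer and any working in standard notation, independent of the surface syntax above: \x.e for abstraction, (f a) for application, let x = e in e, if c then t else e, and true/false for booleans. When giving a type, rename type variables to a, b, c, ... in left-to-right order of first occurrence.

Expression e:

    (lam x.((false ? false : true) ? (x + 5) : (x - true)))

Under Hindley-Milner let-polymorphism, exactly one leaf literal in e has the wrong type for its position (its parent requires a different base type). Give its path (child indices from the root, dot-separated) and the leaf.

Answer: 0.2.1 : true

Derivation:
  unify Bool ~ Bool
  unify Bool ~ Bool
  unify Bool ~ Bool
x : a
  unify a ~ Int
  unify Int ~ Int
x : Int
  unify Int ~ Int
  unify Bool ~ Int
  FAIL: mismatch Bool ~ Int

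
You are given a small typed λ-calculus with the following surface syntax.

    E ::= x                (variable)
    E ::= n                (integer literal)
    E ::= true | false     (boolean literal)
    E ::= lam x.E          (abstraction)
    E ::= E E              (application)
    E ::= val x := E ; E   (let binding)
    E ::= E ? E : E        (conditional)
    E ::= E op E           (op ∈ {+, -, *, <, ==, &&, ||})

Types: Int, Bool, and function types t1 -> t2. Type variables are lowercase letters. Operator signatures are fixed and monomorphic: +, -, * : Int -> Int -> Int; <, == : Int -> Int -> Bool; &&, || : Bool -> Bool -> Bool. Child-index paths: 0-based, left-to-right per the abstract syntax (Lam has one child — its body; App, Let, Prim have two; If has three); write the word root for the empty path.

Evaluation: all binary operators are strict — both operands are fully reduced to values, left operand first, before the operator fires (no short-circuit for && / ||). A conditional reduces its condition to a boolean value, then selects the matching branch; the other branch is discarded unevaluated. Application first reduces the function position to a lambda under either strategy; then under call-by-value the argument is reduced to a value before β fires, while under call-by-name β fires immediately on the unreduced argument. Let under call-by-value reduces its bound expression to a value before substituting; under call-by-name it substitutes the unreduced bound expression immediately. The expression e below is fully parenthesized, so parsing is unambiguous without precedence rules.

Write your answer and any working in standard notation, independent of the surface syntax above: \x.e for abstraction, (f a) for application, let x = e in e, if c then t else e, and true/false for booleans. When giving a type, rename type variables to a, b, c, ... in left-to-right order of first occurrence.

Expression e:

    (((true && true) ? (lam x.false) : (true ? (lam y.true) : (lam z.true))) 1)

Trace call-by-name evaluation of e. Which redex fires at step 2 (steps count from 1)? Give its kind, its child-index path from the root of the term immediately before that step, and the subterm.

Derivation:
step 0: ((if (true && true) then (\x.false) else (if true then (\y.true) else (\z.true))) 1)
step 1: [delta@0.0] ((if true then (\x.false) else (if true then (\y.true) else (\z.true))) 1)
step 2: [if@0] ((\x.false) 1)

Answer: if at 0 : (if true then (\x.false) else (if true then (\y.true) else (\z.true)))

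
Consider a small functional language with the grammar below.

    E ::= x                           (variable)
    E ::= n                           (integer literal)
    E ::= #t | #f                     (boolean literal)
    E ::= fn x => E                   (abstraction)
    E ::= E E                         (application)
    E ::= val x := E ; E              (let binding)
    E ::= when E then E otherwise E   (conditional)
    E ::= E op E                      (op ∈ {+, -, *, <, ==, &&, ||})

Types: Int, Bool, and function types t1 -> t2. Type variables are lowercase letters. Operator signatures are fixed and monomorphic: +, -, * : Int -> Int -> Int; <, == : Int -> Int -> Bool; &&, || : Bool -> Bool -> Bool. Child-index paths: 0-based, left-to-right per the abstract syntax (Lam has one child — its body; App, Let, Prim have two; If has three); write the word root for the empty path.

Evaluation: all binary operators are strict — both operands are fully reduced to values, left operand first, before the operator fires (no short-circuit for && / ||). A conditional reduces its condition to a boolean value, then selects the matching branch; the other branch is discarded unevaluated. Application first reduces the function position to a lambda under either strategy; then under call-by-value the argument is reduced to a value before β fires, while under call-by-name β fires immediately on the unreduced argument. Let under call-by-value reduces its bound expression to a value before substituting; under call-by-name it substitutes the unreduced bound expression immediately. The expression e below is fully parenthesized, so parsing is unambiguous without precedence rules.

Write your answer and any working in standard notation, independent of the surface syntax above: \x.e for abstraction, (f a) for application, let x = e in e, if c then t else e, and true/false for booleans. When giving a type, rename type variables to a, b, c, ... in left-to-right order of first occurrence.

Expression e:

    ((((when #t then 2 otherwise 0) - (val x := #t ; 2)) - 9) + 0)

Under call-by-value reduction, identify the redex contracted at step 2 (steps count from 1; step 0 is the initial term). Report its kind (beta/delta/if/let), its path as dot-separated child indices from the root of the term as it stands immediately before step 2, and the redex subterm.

Answer: let at 0.0.1 : (let x = true in 2)

Trace:
step 0: ((((if true then 2 else 0) - (let x = true in 2)) - 9) + 0)
step 1: [if@0.0.0] (((2 - (let x = true in 2)) - 9) + 0)
step 2: [let@0.0.1] (((2 - 2) - 9) + 0)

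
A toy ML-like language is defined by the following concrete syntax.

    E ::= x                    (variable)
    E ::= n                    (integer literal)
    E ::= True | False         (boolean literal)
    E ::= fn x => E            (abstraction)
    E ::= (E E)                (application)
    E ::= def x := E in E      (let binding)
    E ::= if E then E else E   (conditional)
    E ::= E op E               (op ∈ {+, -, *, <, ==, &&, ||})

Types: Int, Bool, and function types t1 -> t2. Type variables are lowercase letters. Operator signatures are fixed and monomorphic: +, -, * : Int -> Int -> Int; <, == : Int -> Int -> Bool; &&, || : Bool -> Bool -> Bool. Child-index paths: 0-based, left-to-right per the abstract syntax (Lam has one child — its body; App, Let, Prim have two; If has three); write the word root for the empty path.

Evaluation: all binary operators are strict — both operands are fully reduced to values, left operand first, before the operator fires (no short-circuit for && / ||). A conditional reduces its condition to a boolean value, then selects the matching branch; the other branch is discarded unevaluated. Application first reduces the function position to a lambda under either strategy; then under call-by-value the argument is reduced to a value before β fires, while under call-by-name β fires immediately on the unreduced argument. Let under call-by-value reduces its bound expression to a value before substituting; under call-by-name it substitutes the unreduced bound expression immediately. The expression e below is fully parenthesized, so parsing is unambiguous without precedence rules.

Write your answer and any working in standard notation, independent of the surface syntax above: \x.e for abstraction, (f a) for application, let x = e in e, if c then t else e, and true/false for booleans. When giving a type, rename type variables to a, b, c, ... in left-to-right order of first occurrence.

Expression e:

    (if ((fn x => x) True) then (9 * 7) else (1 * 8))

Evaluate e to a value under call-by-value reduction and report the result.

Derivation:
step 0: (if ((\x.x) true) then (9 * 7) else (1 * 8))
step 1: [beta@0] (if true then (9 * 7) else (1 * 8))
step 2: [if@root] (9 * 7)
step 3: [delta@root] 63

Answer: 63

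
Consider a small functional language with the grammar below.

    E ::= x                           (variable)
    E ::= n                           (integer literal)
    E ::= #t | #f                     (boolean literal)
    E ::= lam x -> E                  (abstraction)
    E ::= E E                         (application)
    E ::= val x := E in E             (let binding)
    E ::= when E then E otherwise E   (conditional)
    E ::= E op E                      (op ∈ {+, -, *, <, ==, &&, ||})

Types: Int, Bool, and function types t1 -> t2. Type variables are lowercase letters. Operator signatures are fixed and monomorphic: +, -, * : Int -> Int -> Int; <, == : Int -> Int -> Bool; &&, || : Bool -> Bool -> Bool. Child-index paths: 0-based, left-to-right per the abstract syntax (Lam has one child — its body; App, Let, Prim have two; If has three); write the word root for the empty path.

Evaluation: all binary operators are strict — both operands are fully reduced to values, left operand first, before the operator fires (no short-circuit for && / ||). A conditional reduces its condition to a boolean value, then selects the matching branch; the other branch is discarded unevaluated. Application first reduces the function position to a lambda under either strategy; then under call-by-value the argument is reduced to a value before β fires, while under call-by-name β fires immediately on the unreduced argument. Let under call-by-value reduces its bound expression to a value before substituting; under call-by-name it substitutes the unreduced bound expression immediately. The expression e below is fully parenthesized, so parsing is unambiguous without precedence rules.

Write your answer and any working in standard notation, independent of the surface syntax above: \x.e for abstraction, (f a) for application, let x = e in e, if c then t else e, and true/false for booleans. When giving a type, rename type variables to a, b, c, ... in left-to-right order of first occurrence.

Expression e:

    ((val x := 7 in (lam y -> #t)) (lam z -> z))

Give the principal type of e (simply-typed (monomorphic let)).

Derivation:
let x : Int
\y._ : a -> Bool
z : b
\z._ : b -> b
  unify a -> Bool ~ (b -> b) -> c
  unify a ~ b -> b
  unify Bool ~ c
_ _ : Bool

Answer: Bool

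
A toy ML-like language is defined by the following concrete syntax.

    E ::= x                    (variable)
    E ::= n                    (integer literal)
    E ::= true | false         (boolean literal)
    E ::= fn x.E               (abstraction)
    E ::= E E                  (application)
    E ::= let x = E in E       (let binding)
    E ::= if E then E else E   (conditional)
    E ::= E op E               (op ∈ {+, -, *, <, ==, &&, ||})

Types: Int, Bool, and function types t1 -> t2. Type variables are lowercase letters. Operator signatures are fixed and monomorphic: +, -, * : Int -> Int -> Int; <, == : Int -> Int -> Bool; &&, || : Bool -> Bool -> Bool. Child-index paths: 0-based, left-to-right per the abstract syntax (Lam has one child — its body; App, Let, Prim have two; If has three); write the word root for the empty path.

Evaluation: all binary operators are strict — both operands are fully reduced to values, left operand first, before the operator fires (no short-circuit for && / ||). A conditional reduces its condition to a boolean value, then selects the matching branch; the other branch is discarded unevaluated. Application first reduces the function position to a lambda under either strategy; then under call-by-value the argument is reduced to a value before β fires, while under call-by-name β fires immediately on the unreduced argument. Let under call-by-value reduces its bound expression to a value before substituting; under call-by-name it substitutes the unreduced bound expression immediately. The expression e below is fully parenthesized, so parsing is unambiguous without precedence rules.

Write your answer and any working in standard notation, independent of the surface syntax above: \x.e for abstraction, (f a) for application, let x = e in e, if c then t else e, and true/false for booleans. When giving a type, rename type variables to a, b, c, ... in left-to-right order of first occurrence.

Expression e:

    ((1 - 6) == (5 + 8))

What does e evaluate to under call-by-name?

Trace:
step 0: ((1 - 6) == (5 + 8))
step 1: [delta@0] (-5 == (5 + 8))
step 2: [delta@1] (-5 == 13)
step 3: [delta@root] false

Answer: false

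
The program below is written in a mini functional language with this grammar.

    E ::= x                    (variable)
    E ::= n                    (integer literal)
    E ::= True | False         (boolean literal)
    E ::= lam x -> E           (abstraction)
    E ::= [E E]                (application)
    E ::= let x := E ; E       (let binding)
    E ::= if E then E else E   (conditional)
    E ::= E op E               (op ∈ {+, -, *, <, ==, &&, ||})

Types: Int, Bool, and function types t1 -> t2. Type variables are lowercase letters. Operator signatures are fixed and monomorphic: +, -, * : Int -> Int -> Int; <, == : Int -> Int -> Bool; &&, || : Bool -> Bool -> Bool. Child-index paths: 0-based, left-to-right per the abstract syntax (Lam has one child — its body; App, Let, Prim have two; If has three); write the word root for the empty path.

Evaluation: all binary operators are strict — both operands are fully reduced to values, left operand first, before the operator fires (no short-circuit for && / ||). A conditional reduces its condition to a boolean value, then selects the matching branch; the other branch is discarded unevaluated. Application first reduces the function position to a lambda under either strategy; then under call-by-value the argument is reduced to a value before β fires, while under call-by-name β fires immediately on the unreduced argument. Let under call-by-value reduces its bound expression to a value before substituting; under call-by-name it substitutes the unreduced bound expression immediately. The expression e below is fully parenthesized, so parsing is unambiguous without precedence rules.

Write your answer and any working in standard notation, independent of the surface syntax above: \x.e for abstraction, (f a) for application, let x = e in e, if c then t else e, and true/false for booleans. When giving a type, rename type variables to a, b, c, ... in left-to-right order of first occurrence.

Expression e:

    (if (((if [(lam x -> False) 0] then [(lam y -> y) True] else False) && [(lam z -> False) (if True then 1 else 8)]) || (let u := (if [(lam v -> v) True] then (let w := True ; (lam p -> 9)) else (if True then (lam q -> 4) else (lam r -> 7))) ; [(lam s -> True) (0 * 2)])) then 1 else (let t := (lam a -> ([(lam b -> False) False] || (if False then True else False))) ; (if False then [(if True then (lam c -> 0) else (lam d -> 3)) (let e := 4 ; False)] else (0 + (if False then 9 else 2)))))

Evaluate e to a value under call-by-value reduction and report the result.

Working:
step 0: (if (((if ((\x.false) 0) then ((\y.y) true) else false) && ((\z.false) (if true then 1 else 8))) || (let u = (if ((\v.v) true) then (let w = true in (\p.9)) else (if true then (\q.4) else (\r.7))) in ((\s.true) (0 * 2)))) then 1 else (let t = (\a.(((\b.false) false) || (if false then true else false))) in (if false then ((if true then (\c.0) else (\d.3)) (let e = 4 in false)) else (0 + (if false then 9 else 2)))))
step 1: [beta@0.0.0.0] (if (((if false then ((\y.y) true) else false) && ((\z.false) (if true then 1 else 8))) || (let u = (if ((\v.v) true) then (let w = true in (\p.9)) else (if true then (\q.4) else (\r.7))) in ((\s.true) (0 * 2)))) then 1 else (let t = (\a.(((\b.false) false) || (if false then true else false))) in (if false then ((if true then (\c.0) else (\d.3)) (let e = 4 in false)) else (0 + (if false then 9 else 2)))))
step 2: [if@0.0.0] (if ((false && ((\z.false) (if true then 1 else 8))) || (let u = (if ((\v.v) true) then (let w = true in (\p.9)) else (if true then (\q.4) else (\r.7))) in ((\s.true) (0 * 2)))) then 1 else (let t = (\a.(((\b.false) false) || (if false then true else false))) in (if false then ((if true then (\c.0) else (\d.3)) (let e = 4 in false)) else (0 + (if false then 9 else 2)))))
step 3: [if@0.0.1.1] (if ((false && ((\z.false) 1)) || (let u = (if ((\v.v) true) then (let w = true in (\p.9)) else (if true then (\q.4) else (\r.7))) in ((\s.true) (0 * 2)))) then 1 else (let t = (\a.(((\b.false) false) || (if false then true else false))) in (if false then ((if true then (\c.0) else (\d.3)) (let e = 4 in false)) else (0 + (if false then 9 else 2)))))
step 4: [beta@0.0.1] (if ((false && false) || (let u = (if ((\v.v) true) then (let w = true in (\p.9)) else (if true then (\q.4) else (\r.7))) in ((\s.true) (0 * 2)))) then 1 else (let t = (\a.(((\b.false) false) || (if false then true else false))) in (if false then ((if true then (\c.0) else (\d.3)) (let e = 4 in false)) else (0 + (if false then 9 else 2)))))
step 5: [delta@0.0] (if (false || (let u = (if ((\v.v) true) then (let w = true in (\p.9)) else (if true then (\q.4) else (\r.7))) in ((\s.true) (0 * 2)))) then 1 else (let t = (\a.(((\b.false) false) || (if false then true else false))) in (if false then ((if true then (\c.0) else (\d.3)) (let e = 4 in false)) else (0 + (if false then 9 else 2)))))
step 6: [beta@0.1.0.0] (if (false || (let u = (if true then (let w = true in (\p.9)) else (if true then (\q.4) else (\r.7))) in ((\s.true) (0 * 2)))) then 1 else (let t = (\a.(((\b.false) false) || (if false then true else false))) in (if false then ((if true then (\c.0) else (\d.3)) (let e = 4 in false)) else (0 + (if false then 9 else 2)))))
step 7: [if@0.1.0] (if (false || (let u = (let w = true in (\p.9)) in ((\s.true) (0 * 2)))) then 1 else (let t = (\a.(((\b.false) false) || (if false then true else false))) in (if false then ((if true then (\c.0) else (\d.3)) (let e = 4 in false)) else (0 + (if false then 9 else 2)))))
step 8: [let@0.1.0] (if (false || (let u = (\p.9) in ((\s.true) (0 * 2)))) then 1 else (let t = (\a.(((\b.false) false) || (if false then true else false))) in (if false then ((if true then (\c.0) else (\d.3)) (let e = 4 in false)) else (0 + (if false then 9 else 2)))))
step 9: [let@0.1] (if (false || ((\s.true) (0 * 2))) then 1 else (let t = (\a.(((\b.false) false) || (if false then true else false))) in (if false then ((if true then (\c.0) else (\d.3)) (let e = 4 in false)) else (0 + (if false then 9 else 2)))))
step 10: [delta@0.1.1] (if (false || ((\s.true) 0)) then 1 else (let t = (\a.(((\b.false) false) || (if false then true else false))) in (if false then ((if true then (\c.0) else (\d.3)) (let e = 4 in false)) else (0 + (if false then 9 else 2)))))
step 11: [beta@0.1] (if (false || true) then 1 else (let t = (\a.(((\b.false) false) || (if false then true else false))) in (if false then ((if true then (\c.0) else (\d.3)) (let e = 4 in false)) else (0 + (if false then 9 else 2)))))
step 12: [delta@0] (if true then 1 else (let t = (\a.(((\b.false) false) || (if false then true else false))) in (if false then ((if true then (\c.0) else (\d.3)) (let e = 4 in false)) else (0 + (if false then 9 else 2)))))
step 13: [if@root] 1

Answer: 1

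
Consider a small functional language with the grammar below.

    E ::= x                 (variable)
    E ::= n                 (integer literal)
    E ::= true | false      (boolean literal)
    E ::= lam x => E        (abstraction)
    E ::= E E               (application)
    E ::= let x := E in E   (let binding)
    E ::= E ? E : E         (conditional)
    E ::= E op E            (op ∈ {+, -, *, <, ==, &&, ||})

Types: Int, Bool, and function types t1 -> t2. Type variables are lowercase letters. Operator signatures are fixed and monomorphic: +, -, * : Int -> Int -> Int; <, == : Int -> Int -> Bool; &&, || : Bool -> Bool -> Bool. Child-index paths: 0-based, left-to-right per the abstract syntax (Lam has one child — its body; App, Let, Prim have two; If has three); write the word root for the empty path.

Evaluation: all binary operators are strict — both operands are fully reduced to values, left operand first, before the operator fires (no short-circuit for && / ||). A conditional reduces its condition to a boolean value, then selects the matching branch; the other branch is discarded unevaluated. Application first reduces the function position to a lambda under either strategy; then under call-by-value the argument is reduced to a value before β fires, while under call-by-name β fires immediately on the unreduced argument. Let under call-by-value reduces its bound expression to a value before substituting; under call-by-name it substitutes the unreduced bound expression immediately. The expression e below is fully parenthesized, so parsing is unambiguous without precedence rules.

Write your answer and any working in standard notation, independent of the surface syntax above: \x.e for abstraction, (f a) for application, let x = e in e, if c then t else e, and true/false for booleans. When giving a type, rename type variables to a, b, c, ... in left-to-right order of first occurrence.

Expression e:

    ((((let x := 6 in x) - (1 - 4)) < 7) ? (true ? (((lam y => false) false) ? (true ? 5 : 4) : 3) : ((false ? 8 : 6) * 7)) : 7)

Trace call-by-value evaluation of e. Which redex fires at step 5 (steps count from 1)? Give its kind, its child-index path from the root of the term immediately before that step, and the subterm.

Derivation:
step 0: (if (((let x = 6 in x) - (1 - 4)) < 7) then (if true then (if ((\y.false) false) then (if true then 5 else 4) else 3) else ((if false then 8 else 6) * 7)) else 7)
step 1: [let@0.0.0] (if ((6 - (1 - 4)) < 7) then (if true then (if ((\y.false) false) then (if true then 5 else 4) else 3) else ((if false then 8 else 6) * 7)) else 7)
step 2: [delta@0.0.1] (if ((6 - -3) < 7) then (if true then (if ((\y.false) false) then (if true then 5 else 4) else 3) else ((if false then 8 else 6) * 7)) else 7)
step 3: [delta@0.0] (if (9 < 7) then (if true then (if ((\y.false) false) then (if true then 5 else 4) else 3) else ((if false then 8 else 6) * 7)) else 7)
step 4: [delta@0] (if false then (if true then (if ((\y.false) false) then (if true then 5 else 4) else 3) else ((if false then 8 else 6) * 7)) else 7)
step 5: [if@root] 7

Answer: if at root : (if false then (if true then (if ((\y.false) false) then (if true then 5 else 4) else 3) else ((if false then 8 else 6) * 7)) else 7)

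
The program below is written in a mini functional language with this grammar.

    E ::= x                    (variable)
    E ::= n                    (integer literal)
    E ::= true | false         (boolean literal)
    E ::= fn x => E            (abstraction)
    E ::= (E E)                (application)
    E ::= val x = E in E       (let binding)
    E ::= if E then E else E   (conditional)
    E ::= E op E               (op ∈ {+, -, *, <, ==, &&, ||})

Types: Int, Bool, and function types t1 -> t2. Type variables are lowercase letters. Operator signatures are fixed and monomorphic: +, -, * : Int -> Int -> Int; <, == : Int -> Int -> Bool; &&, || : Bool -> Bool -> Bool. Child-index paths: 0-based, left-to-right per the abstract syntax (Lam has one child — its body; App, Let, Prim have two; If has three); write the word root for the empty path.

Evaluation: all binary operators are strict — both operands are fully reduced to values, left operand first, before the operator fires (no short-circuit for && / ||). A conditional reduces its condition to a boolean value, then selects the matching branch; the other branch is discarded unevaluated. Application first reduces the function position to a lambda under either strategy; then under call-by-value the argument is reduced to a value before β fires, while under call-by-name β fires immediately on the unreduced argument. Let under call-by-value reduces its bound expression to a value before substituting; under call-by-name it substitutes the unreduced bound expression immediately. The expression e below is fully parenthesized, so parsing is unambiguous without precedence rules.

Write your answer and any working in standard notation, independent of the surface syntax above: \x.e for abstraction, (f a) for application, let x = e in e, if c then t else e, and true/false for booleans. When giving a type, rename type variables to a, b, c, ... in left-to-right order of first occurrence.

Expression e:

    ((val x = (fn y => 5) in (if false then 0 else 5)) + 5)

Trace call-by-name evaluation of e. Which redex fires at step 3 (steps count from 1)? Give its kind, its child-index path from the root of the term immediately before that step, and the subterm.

Trace:
step 0: ((let x = (\y.5) in (if false then 0 else 5)) + 5)
step 1: [let@0] ((if false then 0 else 5) + 5)
step 2: [if@0] (5 + 5)
step 3: [delta@root] 10

Answer: delta at root : (5 + 5)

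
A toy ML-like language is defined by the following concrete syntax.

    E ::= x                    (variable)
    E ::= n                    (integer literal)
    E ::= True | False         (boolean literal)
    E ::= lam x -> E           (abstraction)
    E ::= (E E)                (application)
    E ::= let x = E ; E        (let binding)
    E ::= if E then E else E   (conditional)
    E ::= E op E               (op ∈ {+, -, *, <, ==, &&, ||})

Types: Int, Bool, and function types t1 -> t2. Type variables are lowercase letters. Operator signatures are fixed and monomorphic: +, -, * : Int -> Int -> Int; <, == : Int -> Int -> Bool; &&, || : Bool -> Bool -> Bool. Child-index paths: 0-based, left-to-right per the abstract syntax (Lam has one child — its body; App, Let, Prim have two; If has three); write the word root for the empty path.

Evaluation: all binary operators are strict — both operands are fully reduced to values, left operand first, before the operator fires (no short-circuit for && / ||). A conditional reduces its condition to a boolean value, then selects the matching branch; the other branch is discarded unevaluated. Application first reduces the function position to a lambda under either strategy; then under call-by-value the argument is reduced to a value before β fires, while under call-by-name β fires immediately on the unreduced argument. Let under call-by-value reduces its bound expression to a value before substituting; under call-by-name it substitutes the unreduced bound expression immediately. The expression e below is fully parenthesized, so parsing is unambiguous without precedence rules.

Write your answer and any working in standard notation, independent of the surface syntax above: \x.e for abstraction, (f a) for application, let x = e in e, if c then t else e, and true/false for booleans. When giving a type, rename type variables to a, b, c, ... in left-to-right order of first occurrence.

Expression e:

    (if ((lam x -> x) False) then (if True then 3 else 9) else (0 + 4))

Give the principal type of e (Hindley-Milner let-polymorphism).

Answer: Int

Working:
x : a
\x._ : a -> a
  unify a -> a ~ Bool -> b
  unify a ~ Bool
  unify Bool ~ b
_ _ : Bool
  unify Bool ~ Bool
  unify Bool ~ Bool
  unify Int ~ Int
  unify Int ~ Int
  unify Int ~ Int
  unify Int ~ Int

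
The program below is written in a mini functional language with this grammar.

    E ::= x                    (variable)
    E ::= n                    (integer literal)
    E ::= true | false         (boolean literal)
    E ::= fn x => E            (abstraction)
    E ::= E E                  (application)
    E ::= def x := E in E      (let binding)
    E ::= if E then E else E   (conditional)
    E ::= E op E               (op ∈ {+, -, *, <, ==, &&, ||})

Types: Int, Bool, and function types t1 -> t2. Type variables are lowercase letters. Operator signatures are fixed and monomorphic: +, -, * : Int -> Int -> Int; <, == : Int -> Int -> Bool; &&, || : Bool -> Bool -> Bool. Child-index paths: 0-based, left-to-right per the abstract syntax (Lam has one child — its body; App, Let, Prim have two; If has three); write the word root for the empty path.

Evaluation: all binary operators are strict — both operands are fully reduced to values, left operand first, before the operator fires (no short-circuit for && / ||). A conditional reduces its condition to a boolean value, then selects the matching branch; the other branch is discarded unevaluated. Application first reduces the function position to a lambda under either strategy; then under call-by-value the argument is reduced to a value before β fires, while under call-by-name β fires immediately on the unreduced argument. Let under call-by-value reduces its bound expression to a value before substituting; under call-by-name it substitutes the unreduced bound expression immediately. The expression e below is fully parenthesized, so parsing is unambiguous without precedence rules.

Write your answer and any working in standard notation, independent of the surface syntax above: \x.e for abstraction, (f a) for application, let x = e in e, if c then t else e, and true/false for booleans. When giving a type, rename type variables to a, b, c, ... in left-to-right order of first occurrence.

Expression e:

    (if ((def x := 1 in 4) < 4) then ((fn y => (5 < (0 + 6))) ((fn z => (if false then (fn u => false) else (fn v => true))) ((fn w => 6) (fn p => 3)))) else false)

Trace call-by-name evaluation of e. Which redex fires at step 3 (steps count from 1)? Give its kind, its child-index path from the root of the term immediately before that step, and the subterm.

Derivation:
step 0: (if ((let x = 1 in 4) < 4) then ((\y.(5 < (0 + 6))) ((\z.(if false then (\u.false) else (\v.true))) ((\w.6) (\p.3)))) else false)
step 1: [let@0.0] (if (4 < 4) then ((\y.(5 < (0 + 6))) ((\z.(if false then (\u.false) else (\v.true))) ((\w.6) (\p.3)))) else false)
step 2: [delta@0] (if false then ((\y.(5 < (0 + 6))) ((\z.(if false then (\u.false) else (\v.true))) ((\w.6) (\p.3)))) else false)
step 3: [if@root] false

Answer: if at root : (if false then ((\y.(5 < (0 + 6))) ((\z.(if false then (\u.false) else (\v.true))) ((\w.6) (\p.3)))) else false)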